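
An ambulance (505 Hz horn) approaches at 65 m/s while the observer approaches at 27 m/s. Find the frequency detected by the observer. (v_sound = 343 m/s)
f_obs = f·(v + v_o)/(v − v_s) = 672.1 Hz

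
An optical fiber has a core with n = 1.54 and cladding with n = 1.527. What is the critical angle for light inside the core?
θc = arcsin(n_cladding/n_core) = 82.55°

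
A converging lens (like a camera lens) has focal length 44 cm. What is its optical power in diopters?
P = 1/f = 2.273 D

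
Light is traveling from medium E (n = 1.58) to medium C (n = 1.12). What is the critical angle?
θc = arcsin(n₂/n₁) = 45.14°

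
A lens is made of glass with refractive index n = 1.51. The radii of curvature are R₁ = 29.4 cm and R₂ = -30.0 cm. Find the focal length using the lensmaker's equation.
1/f = (n − 1)(1/R₁ − 1/R₂) → f = 29.11 cm (converging lens)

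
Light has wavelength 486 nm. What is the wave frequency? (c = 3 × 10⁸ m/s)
f = c/λ = 6.173 × 10¹⁴ Hz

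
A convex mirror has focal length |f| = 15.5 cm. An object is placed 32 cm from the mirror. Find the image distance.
f = −15.5 cm (convex); 1/di = 1/f − 1/do → di = -10.44 cm (virtual image, behind mirror)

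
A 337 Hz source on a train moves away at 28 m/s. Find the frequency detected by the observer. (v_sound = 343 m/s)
f_obs = f·v/(v + v_s) = 311.6 Hz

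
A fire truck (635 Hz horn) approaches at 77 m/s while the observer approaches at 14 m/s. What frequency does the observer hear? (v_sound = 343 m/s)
f_obs = f·(v + v_o)/(v − v_s) = 852.2 Hz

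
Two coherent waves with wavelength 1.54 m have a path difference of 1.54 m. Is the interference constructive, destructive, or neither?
constructive — path difference = 1λ, a whole number of wavelengths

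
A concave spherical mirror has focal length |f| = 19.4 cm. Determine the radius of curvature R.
R = 2|f| = 38.8 cm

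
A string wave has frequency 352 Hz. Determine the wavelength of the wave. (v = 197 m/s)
λ = v/f = 0.5597 m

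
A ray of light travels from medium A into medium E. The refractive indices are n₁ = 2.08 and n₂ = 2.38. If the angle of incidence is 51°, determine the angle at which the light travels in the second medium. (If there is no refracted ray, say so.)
sin θ₂ = (n₁/n₂)·sin θ₁ = 0.6792 → θ₂ = 42.78°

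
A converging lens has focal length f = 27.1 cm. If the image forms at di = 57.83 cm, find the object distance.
1/do = 1/f − 1/di → do = 51 cm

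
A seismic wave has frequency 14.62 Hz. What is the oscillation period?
T = 1/f = 0.0684 s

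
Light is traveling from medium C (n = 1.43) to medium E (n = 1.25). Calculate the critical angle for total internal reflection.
θc = arcsin(n₂/n₁) = 60.94°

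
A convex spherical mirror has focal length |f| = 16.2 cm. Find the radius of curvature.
R = 2|f| = 32.4 cm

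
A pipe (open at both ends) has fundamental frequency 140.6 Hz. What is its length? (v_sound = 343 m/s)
L = v/(2f₁) = 1.22 m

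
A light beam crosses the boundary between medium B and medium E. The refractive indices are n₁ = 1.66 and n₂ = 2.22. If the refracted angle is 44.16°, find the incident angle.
sin θ₁ = (n₂/n₁)·sin θ₂ → θ₁ = 68.7°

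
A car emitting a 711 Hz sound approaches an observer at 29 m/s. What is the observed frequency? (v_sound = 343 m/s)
f_obs = f·v/(v − v_s) = 776.7 Hz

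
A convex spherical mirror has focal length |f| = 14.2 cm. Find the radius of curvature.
R = 2|f| = 28.4 cm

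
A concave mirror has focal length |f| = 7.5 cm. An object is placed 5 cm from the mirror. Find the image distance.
f = +7.5 cm (concave); 1/di = 1/f − 1/do → di = -15 cm (virtual image, behind mirror)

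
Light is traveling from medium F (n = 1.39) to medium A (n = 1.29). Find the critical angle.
θc = arcsin(n₂/n₁) = 68.13°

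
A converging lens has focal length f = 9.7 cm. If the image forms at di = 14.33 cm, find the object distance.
1/do = 1/f − 1/di → do = 30.02 cm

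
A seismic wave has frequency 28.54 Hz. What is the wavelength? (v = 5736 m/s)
λ = v/f = 201 m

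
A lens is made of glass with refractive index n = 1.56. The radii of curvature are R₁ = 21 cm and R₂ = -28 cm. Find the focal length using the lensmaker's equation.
1/f = (n − 1)(1/R₁ − 1/R₂) → f = 21.43 cm (converging lens)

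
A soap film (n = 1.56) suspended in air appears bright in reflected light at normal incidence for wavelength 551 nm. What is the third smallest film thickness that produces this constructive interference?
2nt = (m − ½)λ with m = 3 → t = (m − ½)λ/(2n) = 441.5 nm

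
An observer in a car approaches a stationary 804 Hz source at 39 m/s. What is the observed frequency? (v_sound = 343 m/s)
f_obs = f·(v + v_o)/v = 895.4 Hz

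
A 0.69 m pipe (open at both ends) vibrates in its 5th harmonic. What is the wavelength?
λₙ = 2L/n = 0.276 m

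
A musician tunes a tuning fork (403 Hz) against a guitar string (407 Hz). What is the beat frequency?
4 Hz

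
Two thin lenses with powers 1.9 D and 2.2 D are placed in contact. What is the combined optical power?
P_total = P₁ + P₂ = 4.1 D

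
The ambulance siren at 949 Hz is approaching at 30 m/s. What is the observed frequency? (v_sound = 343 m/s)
f_obs = f·v/(v − v_s) = 1040 Hz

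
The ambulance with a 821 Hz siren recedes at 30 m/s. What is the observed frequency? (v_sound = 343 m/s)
f_obs = f·v/(v + v_s) = 755 Hz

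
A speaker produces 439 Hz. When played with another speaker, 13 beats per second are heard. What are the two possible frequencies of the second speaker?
f₂ = 439 ± 13 Hz → 452 Hz or 426 Hz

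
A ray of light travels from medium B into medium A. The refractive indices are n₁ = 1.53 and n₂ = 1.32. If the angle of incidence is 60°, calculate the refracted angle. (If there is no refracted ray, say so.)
sin θ₂ = (n₁/n₂)·sin θ₁ = 1.004 > 1, so there is no refracted ray — the light undergoes total internal reflection.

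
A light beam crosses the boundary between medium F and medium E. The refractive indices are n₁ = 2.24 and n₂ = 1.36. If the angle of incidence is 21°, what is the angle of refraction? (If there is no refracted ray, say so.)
sin θ₂ = (n₁/n₂)·sin θ₁ = 0.5903 → θ₂ = 36.17°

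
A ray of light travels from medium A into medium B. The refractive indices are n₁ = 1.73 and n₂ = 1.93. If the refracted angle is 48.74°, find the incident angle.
sin θ₁ = (n₂/n₁)·sin θ₂ → θ₁ = 57°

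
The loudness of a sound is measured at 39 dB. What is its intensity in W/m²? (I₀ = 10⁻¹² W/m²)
I = I₀·10^(β/10) = 7.94 × 10⁻⁹ W/m²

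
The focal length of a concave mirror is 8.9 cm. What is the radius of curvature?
R = 2|f| = 17.8 cm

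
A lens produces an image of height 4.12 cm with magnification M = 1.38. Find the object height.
ho = |hi|/|M| = 2.986 cm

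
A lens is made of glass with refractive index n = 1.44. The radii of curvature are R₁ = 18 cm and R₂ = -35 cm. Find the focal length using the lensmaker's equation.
1/f = (n − 1)(1/R₁ − 1/R₂) → f = 27.02 cm (converging lens)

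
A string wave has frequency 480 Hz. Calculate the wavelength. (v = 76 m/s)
λ = v/f = 0.1583 m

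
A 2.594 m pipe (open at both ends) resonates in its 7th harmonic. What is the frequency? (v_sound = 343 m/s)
fₙ = nv/(2L) = 462.8 Hz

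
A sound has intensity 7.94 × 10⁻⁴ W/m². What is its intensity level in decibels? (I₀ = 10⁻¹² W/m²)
β = 10·log₁₀(I/I₀) = 89 dB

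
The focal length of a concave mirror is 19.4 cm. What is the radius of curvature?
R = 2|f| = 38.8 cm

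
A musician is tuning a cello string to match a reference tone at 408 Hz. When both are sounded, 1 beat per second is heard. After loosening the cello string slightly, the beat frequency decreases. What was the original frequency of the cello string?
409 Hz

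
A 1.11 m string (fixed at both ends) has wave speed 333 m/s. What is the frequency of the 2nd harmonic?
fₙ = nv/(2L) = 300 Hz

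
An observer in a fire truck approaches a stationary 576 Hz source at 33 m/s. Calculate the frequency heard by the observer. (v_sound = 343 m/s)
f_obs = f·(v + v_o)/v = 631.4 Hz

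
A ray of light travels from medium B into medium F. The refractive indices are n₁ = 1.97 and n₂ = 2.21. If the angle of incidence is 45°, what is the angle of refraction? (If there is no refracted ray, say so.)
sin θ₂ = (n₁/n₂)·sin θ₁ = 0.6303 → θ₂ = 39.07°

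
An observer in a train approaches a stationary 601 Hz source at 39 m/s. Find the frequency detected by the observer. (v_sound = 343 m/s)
f_obs = f·(v + v_o)/v = 669.3 Hz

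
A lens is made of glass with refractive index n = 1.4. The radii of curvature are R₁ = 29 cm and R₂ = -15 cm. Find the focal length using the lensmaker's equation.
1/f = (n − 1)(1/R₁ − 1/R₂) → f = 24.72 cm (converging lens)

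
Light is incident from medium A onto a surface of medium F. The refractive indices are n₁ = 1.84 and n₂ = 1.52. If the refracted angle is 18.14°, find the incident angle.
sin θ₁ = (n₂/n₁)·sin θ₂ → θ₁ = 14.9°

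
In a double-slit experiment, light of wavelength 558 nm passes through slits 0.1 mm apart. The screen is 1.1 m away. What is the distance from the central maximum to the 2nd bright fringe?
y = mλL/d = 12.28 mm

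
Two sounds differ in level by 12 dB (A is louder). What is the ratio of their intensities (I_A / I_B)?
I_A/I_B = 10^(Δβ/10) = 15.85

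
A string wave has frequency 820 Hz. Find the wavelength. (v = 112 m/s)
λ = v/f = 0.1366 m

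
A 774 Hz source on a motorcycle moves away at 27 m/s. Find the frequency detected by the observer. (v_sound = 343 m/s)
f_obs = f·v/(v + v_s) = 717.5 Hz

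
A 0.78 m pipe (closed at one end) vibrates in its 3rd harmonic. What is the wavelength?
λₙ = 4L/n = 1.04 m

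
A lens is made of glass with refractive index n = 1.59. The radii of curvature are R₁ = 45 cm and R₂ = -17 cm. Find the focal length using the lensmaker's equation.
1/f = (n − 1)(1/R₁ − 1/R₂) → f = 20.91 cm (converging lens)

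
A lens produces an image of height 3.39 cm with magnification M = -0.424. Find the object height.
ho = |hi|/|M| = 7.995 cm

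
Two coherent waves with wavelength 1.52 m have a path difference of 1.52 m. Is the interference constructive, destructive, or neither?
constructive — path difference = 1λ, a whole number of wavelengths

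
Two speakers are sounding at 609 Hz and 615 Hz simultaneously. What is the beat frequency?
6 Hz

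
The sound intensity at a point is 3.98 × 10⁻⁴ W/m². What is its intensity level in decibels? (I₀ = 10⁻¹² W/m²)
β = 10·log₁₀(I/I₀) = 86 dB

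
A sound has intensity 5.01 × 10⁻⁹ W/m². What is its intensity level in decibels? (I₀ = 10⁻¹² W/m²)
β = 10·log₁₀(I/I₀) = 37 dB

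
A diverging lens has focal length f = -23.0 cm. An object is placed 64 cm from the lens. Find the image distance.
1/di = 1/f − 1/do → di = -16.92 cm (virtual image)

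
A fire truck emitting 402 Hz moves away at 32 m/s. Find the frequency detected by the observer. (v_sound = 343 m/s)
f_obs = f·v/(v + v_s) = 367.7 Hz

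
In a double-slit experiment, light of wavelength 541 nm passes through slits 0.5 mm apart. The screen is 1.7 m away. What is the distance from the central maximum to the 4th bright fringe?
y = mλL/d = 7.358 mm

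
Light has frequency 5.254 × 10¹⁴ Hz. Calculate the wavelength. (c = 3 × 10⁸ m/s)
λ = c/f = 571 nm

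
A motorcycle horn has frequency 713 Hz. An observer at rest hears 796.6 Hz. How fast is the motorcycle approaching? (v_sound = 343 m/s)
v_s = v·(1 − f/f_obs) = 36 m/s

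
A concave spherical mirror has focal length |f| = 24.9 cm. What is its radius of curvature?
R = 2|f| = 49.8 cm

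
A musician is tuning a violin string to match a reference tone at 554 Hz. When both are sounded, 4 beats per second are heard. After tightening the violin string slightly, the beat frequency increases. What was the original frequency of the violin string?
558 Hz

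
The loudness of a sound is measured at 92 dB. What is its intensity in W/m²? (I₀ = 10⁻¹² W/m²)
I = I₀·10^(β/10) = 1.58 × 10⁻³ W/m²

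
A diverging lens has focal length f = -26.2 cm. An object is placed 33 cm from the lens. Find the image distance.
1/di = 1/f − 1/do → di = -14.6 cm (virtual image)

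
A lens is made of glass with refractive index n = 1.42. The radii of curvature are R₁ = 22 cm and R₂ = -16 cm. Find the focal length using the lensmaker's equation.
1/f = (n − 1)(1/R₁ − 1/R₂) → f = 22.06 cm (converging lens)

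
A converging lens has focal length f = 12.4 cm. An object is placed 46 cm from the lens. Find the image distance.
1/di = 1/f − 1/do → di = 16.98 cm (real image)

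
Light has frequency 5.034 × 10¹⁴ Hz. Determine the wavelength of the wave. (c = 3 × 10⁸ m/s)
λ = c/f = 595.9 nm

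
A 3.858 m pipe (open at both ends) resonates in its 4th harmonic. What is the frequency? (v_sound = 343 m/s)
fₙ = nv/(2L) = 177.8 Hz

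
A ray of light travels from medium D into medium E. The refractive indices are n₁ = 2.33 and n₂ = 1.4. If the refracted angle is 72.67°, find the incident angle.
sin θ₁ = (n₂/n₁)·sin θ₂ → θ₁ = 35°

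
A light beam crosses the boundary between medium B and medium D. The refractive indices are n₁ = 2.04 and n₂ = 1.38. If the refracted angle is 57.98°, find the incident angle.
sin θ₁ = (n₂/n₁)·sin θ₂ → θ₁ = 35°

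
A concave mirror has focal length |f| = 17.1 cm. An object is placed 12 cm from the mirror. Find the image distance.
f = +17.1 cm (concave); 1/di = 1/f − 1/do → di = -40.24 cm (virtual image, behind mirror)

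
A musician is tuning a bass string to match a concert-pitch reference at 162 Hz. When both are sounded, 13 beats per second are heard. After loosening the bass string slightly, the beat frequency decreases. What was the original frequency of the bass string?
175 Hz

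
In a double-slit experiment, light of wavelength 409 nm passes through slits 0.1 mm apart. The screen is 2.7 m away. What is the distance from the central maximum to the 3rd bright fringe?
y = mλL/d = 33.13 mm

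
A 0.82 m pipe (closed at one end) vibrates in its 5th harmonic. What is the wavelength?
λₙ = 4L/n = 0.656 m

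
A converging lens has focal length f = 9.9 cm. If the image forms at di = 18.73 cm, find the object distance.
1/do = 1/f − 1/di → do = 21 cm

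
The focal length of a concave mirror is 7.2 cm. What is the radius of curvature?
R = 2|f| = 14.4 cm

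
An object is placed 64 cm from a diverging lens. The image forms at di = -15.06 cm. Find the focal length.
1/f = 1/do + 1/di → f = -19.69 cm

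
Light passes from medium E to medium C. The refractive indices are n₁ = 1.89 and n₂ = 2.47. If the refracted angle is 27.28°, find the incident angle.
sin θ₁ = (n₂/n₁)·sin θ₂ → θ₁ = 36.8°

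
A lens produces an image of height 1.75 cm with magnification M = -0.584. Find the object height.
ho = |hi|/|M| = 2.997 cm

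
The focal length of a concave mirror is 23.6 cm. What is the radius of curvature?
R = 2|f| = 47.2 cm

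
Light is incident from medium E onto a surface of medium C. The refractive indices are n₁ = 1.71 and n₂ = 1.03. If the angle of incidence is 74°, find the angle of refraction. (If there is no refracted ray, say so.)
sin θ₂ = (n₁/n₂)·sin θ₁ = 1.596 > 1, so there is no refracted ray — the light undergoes total internal reflection.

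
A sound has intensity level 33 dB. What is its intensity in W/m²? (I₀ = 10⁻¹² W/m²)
I = I₀·10^(β/10) = 2.00 × 10⁻⁹ W/m²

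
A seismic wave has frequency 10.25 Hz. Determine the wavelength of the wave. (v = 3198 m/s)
λ = v/f = 312 m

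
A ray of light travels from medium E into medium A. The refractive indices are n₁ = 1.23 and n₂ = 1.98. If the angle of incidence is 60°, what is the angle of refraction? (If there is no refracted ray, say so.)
sin θ₂ = (n₁/n₂)·sin θ₁ = 0.538 → θ₂ = 32.55°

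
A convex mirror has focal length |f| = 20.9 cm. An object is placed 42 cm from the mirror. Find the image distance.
f = −20.9 cm (convex); 1/di = 1/f − 1/do → di = -13.96 cm (virtual image, behind mirror)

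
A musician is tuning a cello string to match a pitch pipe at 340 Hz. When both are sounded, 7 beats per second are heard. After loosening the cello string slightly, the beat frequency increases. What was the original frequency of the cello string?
333 Hz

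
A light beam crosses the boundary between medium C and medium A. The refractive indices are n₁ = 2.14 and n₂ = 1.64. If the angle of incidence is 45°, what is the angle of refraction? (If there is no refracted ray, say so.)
sin θ₂ = (n₁/n₂)·sin θ₁ = 0.9227 → θ₂ = 67.32°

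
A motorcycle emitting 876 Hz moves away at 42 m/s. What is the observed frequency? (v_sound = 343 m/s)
f_obs = f·v/(v + v_s) = 780.4 Hz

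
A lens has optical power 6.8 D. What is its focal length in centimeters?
f = 1/P = 14.71 cm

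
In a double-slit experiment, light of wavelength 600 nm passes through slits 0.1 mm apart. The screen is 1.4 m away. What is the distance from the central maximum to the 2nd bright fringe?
y = mλL/d = 16.8 mm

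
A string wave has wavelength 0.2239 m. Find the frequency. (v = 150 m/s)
f = v/λ = 669.9 Hz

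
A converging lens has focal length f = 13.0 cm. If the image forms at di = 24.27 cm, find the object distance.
1/do = 1/f − 1/di → do = 28 cm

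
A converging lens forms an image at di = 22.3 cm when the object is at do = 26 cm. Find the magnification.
M = −di/do = -0.8577 (inverted image)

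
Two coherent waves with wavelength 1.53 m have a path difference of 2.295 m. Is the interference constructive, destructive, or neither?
destructive — path difference = 1.5λ, an odd multiple of λ/2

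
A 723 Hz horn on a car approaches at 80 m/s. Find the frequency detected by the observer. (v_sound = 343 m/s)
f_obs = f·v/(v − v_s) = 942.9 Hz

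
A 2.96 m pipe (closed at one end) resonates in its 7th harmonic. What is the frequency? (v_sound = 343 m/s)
fₙ = nv/(4L) = 202.8 Hz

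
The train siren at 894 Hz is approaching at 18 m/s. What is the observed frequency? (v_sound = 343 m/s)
f_obs = f·v/(v − v_s) = 943.5 Hz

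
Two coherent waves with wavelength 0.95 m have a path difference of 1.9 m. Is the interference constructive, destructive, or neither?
constructive — path difference = 2λ, a whole number of wavelengths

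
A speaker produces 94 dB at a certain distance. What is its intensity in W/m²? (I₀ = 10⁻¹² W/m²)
I = I₀·10^(β/10) = 2.51 × 10⁻³ W/m²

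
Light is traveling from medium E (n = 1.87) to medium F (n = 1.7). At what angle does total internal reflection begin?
θc = arcsin(n₂/n₁) = 65.38°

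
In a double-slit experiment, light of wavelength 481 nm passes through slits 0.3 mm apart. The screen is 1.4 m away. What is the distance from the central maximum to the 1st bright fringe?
y = mλL/d = 2.245 mm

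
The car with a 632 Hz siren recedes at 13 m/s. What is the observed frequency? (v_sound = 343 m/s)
f_obs = f·v/(v + v_s) = 608.9 Hz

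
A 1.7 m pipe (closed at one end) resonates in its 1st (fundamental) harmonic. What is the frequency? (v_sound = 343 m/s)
fₙ = nv/(4L) = 50.44 Hz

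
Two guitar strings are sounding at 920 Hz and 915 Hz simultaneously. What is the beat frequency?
5 Hz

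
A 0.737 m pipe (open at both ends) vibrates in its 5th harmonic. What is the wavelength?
λₙ = 2L/n = 0.2948 m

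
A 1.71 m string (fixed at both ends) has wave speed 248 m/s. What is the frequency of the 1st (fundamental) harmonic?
fₙ = nv/(2L) = 72.51 Hz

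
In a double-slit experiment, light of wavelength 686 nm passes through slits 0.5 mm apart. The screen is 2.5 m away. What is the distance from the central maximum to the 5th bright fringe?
y = mλL/d = 17.15 mm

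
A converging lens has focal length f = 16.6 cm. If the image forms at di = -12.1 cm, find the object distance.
1/do = 1/f − 1/di → do = 6.999 cm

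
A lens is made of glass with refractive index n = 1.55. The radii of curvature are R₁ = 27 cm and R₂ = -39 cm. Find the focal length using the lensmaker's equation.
1/f = (n − 1)(1/R₁ − 1/R₂) → f = 29.01 cm (converging lens)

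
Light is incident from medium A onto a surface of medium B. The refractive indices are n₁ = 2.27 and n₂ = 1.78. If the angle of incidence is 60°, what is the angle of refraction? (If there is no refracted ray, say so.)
sin θ₂ = (n₁/n₂)·sin θ₁ = 1.104 > 1, so there is no refracted ray — the light undergoes total internal reflection.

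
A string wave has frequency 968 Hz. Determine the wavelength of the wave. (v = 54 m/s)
λ = v/f = 0.05579 m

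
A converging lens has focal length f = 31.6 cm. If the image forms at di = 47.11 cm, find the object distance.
1/do = 1/f − 1/di → do = 95.98 cm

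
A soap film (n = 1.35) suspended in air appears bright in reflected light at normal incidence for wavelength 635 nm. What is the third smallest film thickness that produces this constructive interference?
2nt = (m − ½)λ with m = 3 → t = (m − ½)λ/(2n) = 588 nm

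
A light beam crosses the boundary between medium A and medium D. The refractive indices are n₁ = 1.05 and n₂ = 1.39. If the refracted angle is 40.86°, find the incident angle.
sin θ₁ = (n₂/n₁)·sin θ₂ → θ₁ = 60°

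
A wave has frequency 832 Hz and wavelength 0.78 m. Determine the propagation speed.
v = fλ = 649 m/s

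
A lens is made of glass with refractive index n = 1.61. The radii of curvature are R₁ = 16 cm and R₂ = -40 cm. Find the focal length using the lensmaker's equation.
1/f = (n − 1)(1/R₁ − 1/R₂) → f = 18.74 cm (converging lens)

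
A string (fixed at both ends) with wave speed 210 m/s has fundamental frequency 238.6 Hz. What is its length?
L = v/(2f₁) = 0.4401 m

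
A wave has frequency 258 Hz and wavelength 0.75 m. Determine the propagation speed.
v = fλ = 193.5 m/s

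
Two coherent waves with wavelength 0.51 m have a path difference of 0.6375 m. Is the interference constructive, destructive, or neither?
neither (partial) — path difference = 1.25λ, neither a whole number of wavelengths nor an odd multiple of λ/2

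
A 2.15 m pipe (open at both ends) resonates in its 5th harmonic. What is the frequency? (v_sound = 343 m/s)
fₙ = nv/(2L) = 398.8 Hz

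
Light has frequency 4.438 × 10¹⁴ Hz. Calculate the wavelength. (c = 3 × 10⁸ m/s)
λ = c/f = 676 nm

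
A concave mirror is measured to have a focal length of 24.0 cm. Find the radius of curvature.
R = 2|f| = 48 cm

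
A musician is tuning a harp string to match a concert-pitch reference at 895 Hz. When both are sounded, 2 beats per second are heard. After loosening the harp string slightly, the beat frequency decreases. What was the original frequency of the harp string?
897 Hz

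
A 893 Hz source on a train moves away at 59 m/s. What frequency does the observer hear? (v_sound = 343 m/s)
f_obs = f·v/(v + v_s) = 761.9 Hz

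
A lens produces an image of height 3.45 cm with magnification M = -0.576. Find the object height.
ho = |hi|/|M| = 5.99 cm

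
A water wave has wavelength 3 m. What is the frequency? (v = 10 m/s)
f = v/λ = 3.333 Hz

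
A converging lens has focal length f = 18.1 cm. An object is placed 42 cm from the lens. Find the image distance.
1/di = 1/f − 1/do → di = 31.81 cm (real image)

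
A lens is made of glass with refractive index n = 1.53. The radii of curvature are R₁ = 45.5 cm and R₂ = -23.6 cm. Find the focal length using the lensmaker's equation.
1/f = (n − 1)(1/R₁ − 1/R₂) → f = 29.32 cm (converging lens)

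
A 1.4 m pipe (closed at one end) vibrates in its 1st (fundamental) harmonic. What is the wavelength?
λₙ = 4L/n = 5.6 m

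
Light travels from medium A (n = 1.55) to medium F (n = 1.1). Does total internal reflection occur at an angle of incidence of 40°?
θc = arcsin(n₂/n₁) = 45.21°; 40° < θc, so no — the ray refracts.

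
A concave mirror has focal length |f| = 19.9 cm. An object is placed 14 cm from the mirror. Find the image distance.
f = +19.9 cm (concave); 1/di = 1/f − 1/do → di = -47.22 cm (virtual image, behind mirror)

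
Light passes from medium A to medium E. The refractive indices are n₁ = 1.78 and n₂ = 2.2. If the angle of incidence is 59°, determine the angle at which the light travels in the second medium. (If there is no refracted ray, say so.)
sin θ₂ = (n₁/n₂)·sin θ₁ = 0.6935 → θ₂ = 43.91°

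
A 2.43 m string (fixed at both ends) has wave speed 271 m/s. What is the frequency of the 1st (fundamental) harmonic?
fₙ = nv/(2L) = 55.76 Hz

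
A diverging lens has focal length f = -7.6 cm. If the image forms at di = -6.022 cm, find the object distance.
1/do = 1/f − 1/di → do = 29 cm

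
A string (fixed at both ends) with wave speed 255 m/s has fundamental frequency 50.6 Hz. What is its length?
L = v/(2f₁) = 2.52 m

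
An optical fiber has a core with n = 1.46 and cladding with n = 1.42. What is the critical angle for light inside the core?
θc = arcsin(n_cladding/n_core) = 76.56°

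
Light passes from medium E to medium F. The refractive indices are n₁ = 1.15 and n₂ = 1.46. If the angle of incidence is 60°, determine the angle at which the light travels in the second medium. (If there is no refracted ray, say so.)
sin θ₂ = (n₁/n₂)·sin θ₁ = 0.6821 → θ₂ = 43.01°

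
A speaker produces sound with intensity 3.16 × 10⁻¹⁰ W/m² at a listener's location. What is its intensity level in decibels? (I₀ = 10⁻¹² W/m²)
β = 10·log₁₀(I/I₀) = 25 dB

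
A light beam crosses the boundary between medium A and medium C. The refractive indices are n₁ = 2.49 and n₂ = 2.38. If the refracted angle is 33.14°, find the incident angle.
sin θ₁ = (n₂/n₁)·sin θ₂ → θ₁ = 31.5°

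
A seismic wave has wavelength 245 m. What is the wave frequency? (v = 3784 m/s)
f = v/λ = 15.44 Hz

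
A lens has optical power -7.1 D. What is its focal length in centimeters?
f = 1/P = -14.08 cm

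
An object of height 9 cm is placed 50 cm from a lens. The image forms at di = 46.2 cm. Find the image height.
hi = (-di/do) × ho = -8.316 cm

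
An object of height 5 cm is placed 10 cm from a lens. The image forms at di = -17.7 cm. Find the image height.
hi = (-di/do) × ho = 8.85 cm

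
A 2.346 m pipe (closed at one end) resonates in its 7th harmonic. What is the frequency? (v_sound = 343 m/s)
fₙ = nv/(4L) = 255.9 Hz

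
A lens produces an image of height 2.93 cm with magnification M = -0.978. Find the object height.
ho = |hi|/|M| = 2.996 cm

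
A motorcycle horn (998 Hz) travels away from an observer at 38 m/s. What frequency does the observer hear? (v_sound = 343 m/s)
f_obs = f·v/(v + v_s) = 898.5 Hz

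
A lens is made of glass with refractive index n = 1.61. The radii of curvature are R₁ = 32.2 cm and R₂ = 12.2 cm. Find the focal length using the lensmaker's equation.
1/f = (n − 1)(1/R₁ − 1/R₂) → f = -32.2 cm (diverging lens)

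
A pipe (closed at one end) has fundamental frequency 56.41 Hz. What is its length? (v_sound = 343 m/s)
L = v/(4f₁) = 1.52 m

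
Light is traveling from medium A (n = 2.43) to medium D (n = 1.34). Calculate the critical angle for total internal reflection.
θc = arcsin(n₂/n₁) = 33.47°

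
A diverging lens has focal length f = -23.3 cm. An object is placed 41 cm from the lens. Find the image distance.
1/di = 1/f − 1/do → di = -14.86 cm (virtual image)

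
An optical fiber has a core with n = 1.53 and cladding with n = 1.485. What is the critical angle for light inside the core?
θc = arcsin(n_cladding/n_core) = 76.07°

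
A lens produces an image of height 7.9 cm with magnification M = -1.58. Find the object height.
ho = |hi|/|M| = 5 cm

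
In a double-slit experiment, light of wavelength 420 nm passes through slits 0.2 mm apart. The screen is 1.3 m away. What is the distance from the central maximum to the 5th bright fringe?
y = mλL/d = 13.65 mm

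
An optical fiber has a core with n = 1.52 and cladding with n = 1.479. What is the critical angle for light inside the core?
θc = arcsin(n_cladding/n_core) = 76.66°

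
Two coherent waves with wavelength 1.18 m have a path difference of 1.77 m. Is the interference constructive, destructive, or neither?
destructive — path difference = 1.5λ, an odd multiple of λ/2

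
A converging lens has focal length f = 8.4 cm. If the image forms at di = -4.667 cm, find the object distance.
1/do = 1/f − 1/di → do = 3 cm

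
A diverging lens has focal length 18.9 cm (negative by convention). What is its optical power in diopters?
P = 1/f = -5.291 D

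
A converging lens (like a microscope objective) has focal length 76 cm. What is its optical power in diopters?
P = 1/f = 1.316 D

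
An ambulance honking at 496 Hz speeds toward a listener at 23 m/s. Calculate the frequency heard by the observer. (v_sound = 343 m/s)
f_obs = f·v/(v − v_s) = 531.6 Hz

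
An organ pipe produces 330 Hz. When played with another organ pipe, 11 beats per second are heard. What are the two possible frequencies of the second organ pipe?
f₂ = 330 ± 11 Hz → 341 Hz or 319 Hz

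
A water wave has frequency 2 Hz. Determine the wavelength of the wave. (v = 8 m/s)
λ = v/f = 4 m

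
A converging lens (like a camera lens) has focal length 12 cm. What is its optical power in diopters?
P = 1/f = 8.333 D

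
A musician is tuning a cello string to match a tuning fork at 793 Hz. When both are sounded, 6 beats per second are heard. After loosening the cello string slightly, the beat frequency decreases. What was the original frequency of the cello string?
799 Hz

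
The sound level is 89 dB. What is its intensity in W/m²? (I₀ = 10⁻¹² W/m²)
I = I₀·10^(β/10) = 7.94 × 10⁻⁴ W/m²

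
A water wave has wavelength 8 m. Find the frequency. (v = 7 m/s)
f = v/λ = 0.875 Hz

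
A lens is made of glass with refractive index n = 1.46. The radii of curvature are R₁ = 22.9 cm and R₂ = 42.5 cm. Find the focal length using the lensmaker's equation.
1/f = (n − 1)(1/R₁ − 1/R₂) → f = 107.9 cm (converging lens)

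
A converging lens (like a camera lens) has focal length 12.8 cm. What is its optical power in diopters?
P = 1/f = 7.812 D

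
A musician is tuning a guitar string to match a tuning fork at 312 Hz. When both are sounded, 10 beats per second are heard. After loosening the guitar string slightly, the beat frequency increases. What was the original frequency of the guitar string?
302 Hz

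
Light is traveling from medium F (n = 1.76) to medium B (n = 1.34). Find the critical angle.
θc = arcsin(n₂/n₁) = 49.58°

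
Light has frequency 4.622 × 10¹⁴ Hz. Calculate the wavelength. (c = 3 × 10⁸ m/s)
λ = c/f = 649.1 nm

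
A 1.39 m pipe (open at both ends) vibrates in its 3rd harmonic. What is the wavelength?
λₙ = 2L/n = 0.9267 m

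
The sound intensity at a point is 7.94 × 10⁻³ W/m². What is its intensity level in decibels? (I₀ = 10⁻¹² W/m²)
β = 10·log₁₀(I/I₀) = 99 dB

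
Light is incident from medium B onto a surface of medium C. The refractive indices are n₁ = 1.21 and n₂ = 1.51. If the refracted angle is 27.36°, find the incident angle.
sin θ₁ = (n₂/n₁)·sin θ₂ → θ₁ = 35°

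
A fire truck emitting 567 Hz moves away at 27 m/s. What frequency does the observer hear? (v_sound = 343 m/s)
f_obs = f·v/(v + v_s) = 525.6 Hz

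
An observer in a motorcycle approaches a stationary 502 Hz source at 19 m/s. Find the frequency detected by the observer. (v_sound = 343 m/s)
f_obs = f·(v + v_o)/v = 529.8 Hz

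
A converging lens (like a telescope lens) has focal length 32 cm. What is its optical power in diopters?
P = 1/f = 3.125 D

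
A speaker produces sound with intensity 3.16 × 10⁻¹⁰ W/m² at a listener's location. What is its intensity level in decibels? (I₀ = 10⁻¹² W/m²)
β = 10·log₁₀(I/I₀) = 25 dB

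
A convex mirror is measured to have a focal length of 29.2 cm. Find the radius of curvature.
R = 2|f| = 58.4 cm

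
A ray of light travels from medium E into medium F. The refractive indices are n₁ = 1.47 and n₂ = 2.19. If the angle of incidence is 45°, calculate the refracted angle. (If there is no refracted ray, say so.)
sin θ₂ = (n₁/n₂)·sin θ₁ = 0.4746 → θ₂ = 28.34°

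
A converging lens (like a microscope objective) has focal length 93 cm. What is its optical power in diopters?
P = 1/f = 1.075 D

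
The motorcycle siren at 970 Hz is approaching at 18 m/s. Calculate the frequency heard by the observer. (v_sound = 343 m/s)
f_obs = f·v/(v − v_s) = 1024 Hz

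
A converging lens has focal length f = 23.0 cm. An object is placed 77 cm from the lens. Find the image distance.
1/di = 1/f − 1/do → di = 32.8 cm (real image)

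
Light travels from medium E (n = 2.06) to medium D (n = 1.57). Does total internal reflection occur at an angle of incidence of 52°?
θc = arcsin(n₂/n₁) = 49.65°; 52° > θc, so yes — total internal reflection.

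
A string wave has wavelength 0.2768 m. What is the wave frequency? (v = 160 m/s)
f = v/λ = 578 Hz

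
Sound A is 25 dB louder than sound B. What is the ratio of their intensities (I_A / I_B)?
I_A/I_B = 10^(Δβ/10) = 316.2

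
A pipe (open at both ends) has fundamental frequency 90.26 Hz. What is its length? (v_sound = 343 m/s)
L = v/(2f₁) = 1.9 m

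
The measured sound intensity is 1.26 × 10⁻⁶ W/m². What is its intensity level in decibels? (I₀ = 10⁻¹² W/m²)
β = 10·log₁₀(I/I₀) = 61 dB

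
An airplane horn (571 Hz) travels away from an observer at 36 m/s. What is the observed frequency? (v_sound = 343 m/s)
f_obs = f·v/(v + v_s) = 516.8 Hz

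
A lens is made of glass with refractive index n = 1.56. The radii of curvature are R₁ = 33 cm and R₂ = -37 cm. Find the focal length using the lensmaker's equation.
1/f = (n − 1)(1/R₁ − 1/R₂) → f = 31.15 cm (converging lens)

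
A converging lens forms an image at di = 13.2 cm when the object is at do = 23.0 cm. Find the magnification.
M = −di/do = -0.5739 (inverted image)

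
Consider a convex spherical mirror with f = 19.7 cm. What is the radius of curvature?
R = 2|f| = 39.4 cm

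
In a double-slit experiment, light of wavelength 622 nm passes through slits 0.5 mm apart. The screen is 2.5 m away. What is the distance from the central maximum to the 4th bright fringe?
y = mλL/d = 12.44 mm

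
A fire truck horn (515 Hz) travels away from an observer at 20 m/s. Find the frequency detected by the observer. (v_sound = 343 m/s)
f_obs = f·v/(v + v_s) = 486.6 Hz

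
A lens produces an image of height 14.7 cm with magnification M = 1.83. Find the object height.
ho = |hi|/|M| = 8.033 cm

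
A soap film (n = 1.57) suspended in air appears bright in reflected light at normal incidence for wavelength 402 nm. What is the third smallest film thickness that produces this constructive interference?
2nt = (m − ½)λ with m = 3 → t = (m − ½)λ/(2n) = 320.1 nm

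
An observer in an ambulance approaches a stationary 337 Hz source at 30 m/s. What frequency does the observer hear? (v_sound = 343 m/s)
f_obs = f·(v + v_o)/v = 366.5 Hz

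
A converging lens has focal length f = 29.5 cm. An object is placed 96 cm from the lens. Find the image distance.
1/di = 1/f − 1/do → di = 42.59 cm (real image)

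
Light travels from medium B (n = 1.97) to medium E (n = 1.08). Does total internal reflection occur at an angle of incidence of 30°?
θc = arcsin(n₂/n₁) = 33.25°; 30° < θc, so no — the ray refracts.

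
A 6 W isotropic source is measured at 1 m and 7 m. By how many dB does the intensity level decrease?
Δβ = 20·log₁₀(r₂/r₁) = 16.9 dB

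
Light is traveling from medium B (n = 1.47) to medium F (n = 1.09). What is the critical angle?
θc = arcsin(n₂/n₁) = 47.86°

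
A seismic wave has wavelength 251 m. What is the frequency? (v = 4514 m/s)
f = v/λ = 17.98 Hz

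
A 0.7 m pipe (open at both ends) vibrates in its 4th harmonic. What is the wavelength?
λₙ = 2L/n = 0.35 m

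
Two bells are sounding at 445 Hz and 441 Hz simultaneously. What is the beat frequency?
4 Hz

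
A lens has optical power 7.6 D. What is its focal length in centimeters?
f = 1/P = 13.16 cm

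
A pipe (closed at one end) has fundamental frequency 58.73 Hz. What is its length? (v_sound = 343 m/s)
L = v/(4f₁) = 1.46 m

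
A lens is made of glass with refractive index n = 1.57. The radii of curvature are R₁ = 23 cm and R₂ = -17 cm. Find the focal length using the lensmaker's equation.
1/f = (n − 1)(1/R₁ − 1/R₂) → f = 17.15 cm (converging lens)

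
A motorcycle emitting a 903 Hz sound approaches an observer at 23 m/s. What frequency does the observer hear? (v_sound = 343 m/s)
f_obs = f·v/(v − v_s) = 967.9 Hz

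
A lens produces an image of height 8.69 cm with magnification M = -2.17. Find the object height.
ho = |hi|/|M| = 4.005 cm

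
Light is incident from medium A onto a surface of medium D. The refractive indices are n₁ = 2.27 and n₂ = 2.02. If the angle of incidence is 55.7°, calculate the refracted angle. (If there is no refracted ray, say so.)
sin θ₂ = (n₁/n₂)·sin θ₁ = 0.9283 → θ₂ = 68.18°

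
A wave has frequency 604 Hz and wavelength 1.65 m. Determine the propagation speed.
v = fλ = 996.6 m/s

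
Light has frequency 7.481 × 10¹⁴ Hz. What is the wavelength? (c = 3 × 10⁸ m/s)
λ = c/f = 401 nm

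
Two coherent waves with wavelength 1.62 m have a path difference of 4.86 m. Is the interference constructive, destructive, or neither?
constructive — path difference = 3λ, a whole number of wavelengths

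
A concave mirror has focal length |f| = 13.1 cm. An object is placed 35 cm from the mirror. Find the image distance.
f = +13.1 cm (concave); 1/di = 1/f − 1/do → di = 20.94 cm (real image, in front of mirror)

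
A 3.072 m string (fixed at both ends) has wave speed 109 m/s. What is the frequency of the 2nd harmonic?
fₙ = nv/(2L) = 35.48 Hz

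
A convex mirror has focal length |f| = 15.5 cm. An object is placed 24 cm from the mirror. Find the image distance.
f = −15.5 cm (convex); 1/di = 1/f − 1/do → di = -9.418 cm (virtual image, behind mirror)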